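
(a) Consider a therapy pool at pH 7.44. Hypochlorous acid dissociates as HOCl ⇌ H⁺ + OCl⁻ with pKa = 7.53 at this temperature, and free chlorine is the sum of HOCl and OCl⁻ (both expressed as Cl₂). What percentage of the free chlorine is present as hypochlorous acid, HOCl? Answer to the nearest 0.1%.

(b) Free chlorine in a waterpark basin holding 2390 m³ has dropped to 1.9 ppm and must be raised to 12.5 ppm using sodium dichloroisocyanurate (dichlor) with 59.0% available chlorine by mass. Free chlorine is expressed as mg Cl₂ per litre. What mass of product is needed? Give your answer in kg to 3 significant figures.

(a) [OCl⁻]/[HOCl] = 10^(pH − pKa) = 10^(7.44 − 7.53) = 10^-0.09 = 0.8128.
(a) Fraction as HOCl = 1 / (1 + 0.8128) = 0.5516.

(b) Volume: 2390 m³ = 2,390,000 L.
(b) Chlorine deficit: 12.5 − 1.9 = 10.6 ppm = 10.6 mg/L as Cl₂.
(b) Cl₂ equivalent needed: 10.6 mg/L × 2,390,000 L = 25,330,000 mg = 25,330 g.
(b) Product at 59.0% available chlorine: 25,330 / 0.59 = 42,940 g.

(a) 55.2%; (b) 42.9 kg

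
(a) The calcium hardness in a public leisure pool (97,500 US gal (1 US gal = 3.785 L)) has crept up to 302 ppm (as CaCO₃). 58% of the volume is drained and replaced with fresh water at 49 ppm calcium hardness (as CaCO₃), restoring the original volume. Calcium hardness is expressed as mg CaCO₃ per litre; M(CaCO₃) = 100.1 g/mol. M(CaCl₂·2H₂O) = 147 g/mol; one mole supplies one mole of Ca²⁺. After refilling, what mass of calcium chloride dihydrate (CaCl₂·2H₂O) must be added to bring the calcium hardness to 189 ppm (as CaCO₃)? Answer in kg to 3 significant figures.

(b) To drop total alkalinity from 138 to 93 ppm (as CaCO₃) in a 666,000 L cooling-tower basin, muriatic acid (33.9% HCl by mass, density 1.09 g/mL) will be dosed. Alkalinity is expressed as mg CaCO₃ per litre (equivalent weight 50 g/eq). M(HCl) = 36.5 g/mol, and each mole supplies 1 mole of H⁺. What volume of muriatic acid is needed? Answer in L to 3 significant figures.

(a) Volume: 97,500 US gal × 3.785 L/gal = 369,038 L.
(a) After draining 58% and refilling: 302 × 0.42 + 49 × 0.58 = 155.26 ppm.
(a) Deficit to target: 189 − 155.26 = 33.74 mg/L.
(a) As CaCO₃: 33.74 mg/L × 369,038 L = 12,450 g; ÷ 100.1 = 124.4 mol Ca²⁺.
(a) Mass: 124.4 × 147 = 18,290 g.

(b) Alkalinity to neutralize: (138 − 93) = 45 mg/L as CaCO₃ × 666,000 L = 29,970 g as CaCO₃.
(b) Equivalents of H⁺ required: 29,970 ÷ 50 g/eq = 599.4 eq = 599.4 mol HCl.
(b) Mass of HCl: 599.4 × 36.5 = 21,880 g.
(b) Mass of 33.9% solution: 21,880 / 0.339 = 64,540 g.
(b) Volume: 64,540 g ÷ 1.09 g/mL = 59,210 mL.

(a) 18.3 kg; (b) 59.2 L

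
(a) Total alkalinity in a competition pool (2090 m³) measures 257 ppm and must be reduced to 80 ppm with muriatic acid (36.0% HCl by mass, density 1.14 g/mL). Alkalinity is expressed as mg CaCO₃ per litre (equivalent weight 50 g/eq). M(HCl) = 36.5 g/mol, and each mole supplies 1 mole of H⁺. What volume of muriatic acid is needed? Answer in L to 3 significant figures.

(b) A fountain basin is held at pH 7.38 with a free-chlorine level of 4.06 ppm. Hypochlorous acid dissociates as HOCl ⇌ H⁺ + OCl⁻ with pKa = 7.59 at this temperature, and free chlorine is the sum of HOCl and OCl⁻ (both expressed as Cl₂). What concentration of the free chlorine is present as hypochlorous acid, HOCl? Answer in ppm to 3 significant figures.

(a) 658 L; (b) 2.51 ppm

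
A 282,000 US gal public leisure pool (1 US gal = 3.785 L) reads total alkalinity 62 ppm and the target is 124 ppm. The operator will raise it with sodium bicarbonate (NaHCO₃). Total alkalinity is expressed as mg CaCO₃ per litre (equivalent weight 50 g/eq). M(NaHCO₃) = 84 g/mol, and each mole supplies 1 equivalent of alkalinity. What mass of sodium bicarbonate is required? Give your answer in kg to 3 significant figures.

Volume: 282,000 US gal × 3.785 L/gal = 1,067,370 L.
Alkalinity to add: (124 − 62) = 62 mg/L as CaCO₃ × 1,067,370 L = 66,180 g as CaCO₃.
Equivalents: 66,180 g ÷ 50 g/eq = 1324 eq.
NaHCO₃ supplies 1 eq per mole → 1324 mol.
Mass: 1324 mol × 84 g/mol = 111,200 g.

111 kg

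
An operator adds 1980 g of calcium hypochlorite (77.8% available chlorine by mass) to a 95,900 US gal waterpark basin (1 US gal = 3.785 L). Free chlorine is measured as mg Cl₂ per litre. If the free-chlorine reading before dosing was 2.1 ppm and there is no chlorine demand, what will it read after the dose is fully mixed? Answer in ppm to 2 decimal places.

Volume: 95,900 US gal × 3.785 L/gal = 362,982 L.
Available chlorine delivered: 1980 g × 0.778 = 1540 g as Cl₂.
Concentration rise: 1540 g / 362,982 L = 4.244 mg/L = 4.24 ppm.
Final FC: 2.1 + 4.24 = 6.34 ppm.

6.34 ppm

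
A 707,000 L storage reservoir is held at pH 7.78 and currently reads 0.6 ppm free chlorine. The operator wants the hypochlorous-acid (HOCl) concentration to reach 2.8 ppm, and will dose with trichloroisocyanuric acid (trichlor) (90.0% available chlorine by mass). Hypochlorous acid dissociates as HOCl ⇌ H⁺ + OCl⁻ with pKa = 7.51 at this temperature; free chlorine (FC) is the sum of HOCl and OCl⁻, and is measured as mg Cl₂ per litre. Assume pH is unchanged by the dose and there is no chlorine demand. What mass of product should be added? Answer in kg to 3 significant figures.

5.82 kg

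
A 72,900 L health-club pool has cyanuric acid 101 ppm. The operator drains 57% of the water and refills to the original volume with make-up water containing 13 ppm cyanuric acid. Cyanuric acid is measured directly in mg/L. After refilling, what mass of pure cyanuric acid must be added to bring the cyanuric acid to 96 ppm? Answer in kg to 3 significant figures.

3.29 kg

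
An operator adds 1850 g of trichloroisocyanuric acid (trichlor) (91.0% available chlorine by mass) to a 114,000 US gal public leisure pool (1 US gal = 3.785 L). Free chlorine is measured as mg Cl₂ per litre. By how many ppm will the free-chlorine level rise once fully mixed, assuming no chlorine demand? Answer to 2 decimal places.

3.90 ppm

Volume: 114,000 US gal × 3.785 L/gal = 431,490 L.
Available chlorine delivered: 1850 g × 0.91 = 1684 g as Cl₂.
Concentration rise: 1684 g / 431,490 L = 3.902 mg/L = 3.90 ppm.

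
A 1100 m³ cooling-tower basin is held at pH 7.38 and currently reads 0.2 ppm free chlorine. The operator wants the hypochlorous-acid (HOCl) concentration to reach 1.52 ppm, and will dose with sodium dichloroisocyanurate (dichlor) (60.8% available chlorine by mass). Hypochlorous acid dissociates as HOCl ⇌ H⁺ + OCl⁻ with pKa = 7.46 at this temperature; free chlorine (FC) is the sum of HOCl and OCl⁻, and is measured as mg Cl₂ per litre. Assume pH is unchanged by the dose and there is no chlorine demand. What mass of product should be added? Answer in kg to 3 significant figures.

4.68 kg

Volume: 1100 m³ = 1,100,000 L.
[OCl⁻]/[HOCl] = 10^(pH − pKa) = 10^(7.38 − 7.46) = 0.8318; fraction as HOCl = 1/(1 + 0.8318) = 0.5459.
Free chlorine required for 1.52 ppm HOCl: 1.52 / 0.5459 = 2.784 ppm.
FC to add: 2.784 − 0.2 = 2.584 mg/L as Cl₂.
Cl₂ equivalent: 2.584 mg/L × 1,100,000 L = 2843 g.
Product at 60.8% available Cl: 2843 / 0.608 = 4676 g.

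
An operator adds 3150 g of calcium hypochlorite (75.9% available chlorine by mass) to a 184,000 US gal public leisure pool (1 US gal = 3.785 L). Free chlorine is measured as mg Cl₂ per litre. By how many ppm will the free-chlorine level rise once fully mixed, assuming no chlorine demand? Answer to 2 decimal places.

Volume: 184,000 US gal × 3.785 L/gal = 696,440 L.
Available chlorine delivered: 3150 g × 0.759 = 2391 g as Cl₂.
Concentration rise: 2391 g / 696,440 L = 3.433 mg/L = 3.43 ppm.

3.43 ppm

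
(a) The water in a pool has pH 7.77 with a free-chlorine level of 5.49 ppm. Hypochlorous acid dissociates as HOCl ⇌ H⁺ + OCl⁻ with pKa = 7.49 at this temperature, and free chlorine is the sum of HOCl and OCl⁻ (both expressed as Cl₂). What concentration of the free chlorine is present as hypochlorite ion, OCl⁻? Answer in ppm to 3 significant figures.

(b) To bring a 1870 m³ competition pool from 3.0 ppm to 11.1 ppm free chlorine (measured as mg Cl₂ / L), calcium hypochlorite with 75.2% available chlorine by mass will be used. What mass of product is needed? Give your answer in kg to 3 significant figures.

(a) 3.60 ppm; (b) 20.1 kg

(a) [OCl⁻]/[HOCl] = 10^(pH − pKa) = 10^(7.77 − 7.49) = 10^0.28 = 1.905.
(a) Fraction as HOCl = 1 / (1 + 1.905) = 0.3442.
(a) OCl⁻ = (1 − 0.3442) × 5.49 ppm = 3.6 ppm.

(b) Volume: 1870 m³ = 1,870,000 L.
(b) Chlorine deficit: 11.1 − 3.0 = 8.1 ppm = 8.1 mg/L as Cl₂.
(b) Cl₂ equivalent needed: 8.1 mg/L × 1,870,000 L = 15,150,000 mg = 15,150 g.
(b) Product at 75.2% available chlorine: 15,150 / 0.752 = 20,140 g.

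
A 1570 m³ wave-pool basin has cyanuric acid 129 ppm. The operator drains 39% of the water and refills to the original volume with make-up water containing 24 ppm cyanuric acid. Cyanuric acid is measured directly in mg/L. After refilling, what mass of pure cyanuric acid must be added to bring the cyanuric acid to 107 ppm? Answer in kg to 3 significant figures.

29.8 kg

Volume: 1570 m³ = 1,570,000 L.
After draining 39% and refilling: 129 × 0.61 + 24 × 0.39 = 88.05 ppm.
Deficit to target: 107 − 88.05 = 18.95 mg/L.
Mass: 18.95 mg/L × 1,570,000 L = 29,750 g cyanuric acid.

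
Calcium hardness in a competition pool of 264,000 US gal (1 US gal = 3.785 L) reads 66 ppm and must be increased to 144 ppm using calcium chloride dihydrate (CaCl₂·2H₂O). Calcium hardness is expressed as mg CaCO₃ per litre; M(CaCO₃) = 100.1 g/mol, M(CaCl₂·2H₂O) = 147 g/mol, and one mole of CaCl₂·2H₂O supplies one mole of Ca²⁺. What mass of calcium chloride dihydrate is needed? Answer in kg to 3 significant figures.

Volume: 264,000 US gal × 3.785 L/gal = 999,240 L.
Hardness to add: (144 − 66) = 78 mg/L as CaCO₃ × 999,240 L = 77,940 g as CaCO₃.
Moles of Ca²⁺ (1 mol Ca²⁺ ≡ 1 mol CaCO₃): 77,940 / 100.1 g/mol = 778.6 mol.
Mass of CaCl₂·2H₂O: 778.6 × 147 = 114,500 g.

114 kg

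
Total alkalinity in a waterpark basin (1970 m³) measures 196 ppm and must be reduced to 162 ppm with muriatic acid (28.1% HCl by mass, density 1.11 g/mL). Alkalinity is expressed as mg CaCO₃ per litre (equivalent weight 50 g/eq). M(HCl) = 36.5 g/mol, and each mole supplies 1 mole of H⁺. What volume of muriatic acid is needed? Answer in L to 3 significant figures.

Volume: 1970 m³ = 1,970,000 L.
Alkalinity to neutralize: (196 − 162) = 34 mg/L as CaCO₃ × 1,970,000 L = 66,980 g as CaCO₃.
Equivalents of H⁺ required: 66,980 ÷ 50 g/eq = 1340 eq = 1340 mol HCl.
Mass of HCl: 1340 × 36.5 = 48,900 g.
Mass of 28.1% solution: 48,900 / 0.281 = 174,000 g.
Volume: 174,000 g ÷ 1.11 g/mL = 156,800 mL.

157 L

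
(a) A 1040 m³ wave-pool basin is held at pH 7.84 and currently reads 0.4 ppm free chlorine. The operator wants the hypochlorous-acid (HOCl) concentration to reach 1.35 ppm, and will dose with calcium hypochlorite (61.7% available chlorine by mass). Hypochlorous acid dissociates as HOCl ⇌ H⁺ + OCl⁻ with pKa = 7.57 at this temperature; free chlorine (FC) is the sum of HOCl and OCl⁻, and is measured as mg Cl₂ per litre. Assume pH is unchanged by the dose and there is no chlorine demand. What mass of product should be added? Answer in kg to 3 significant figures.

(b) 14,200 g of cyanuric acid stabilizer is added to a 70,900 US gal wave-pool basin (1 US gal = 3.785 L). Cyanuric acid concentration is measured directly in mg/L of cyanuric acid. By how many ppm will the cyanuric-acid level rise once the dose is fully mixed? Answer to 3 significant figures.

(a) 5.84 kg; (b) 52.9 ppm

(a) Volume: 1040 m³ = 1,040,000 L.
(a) [OCl⁻]/[HOCl] = 10^(pH − pKa) = 10^(7.84 − 7.57) = 1.862; fraction as HOCl = 1/(1 + 1.862) = 0.3494.
(a) Free chlorine required for 1.35 ppm HOCl: 1.35 / 0.3494 = 3.864 ppm.
(a) FC to add: 3.864 − 0.4 = 3.464 mg/L as Cl₂.
(a) Cl₂ equivalent: 3.464 mg/L × 1,040,000 L = 3602 g.
(a) Product at 61.7% available Cl: 3602 / 0.617 = 5839 g.

(b) Volume: 70,900 US gal × 3.785 L/gal = 268,356 L.
(b) Rise: 14,200 g / 268,356 L × 1000 = 52.91 mg/L.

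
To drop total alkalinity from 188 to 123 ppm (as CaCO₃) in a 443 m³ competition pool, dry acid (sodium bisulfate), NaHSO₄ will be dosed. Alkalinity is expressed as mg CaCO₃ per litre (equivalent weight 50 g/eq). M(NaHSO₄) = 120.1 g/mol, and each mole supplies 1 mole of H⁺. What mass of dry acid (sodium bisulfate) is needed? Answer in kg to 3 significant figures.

69.2 kg

Volume: 443 m³ = 443,000 L.
Alkalinity to neutralize: (188 − 123) = 65 mg/L as CaCO₃ × 443,000 L = 28,800 g as CaCO₃.
Equivalents of H⁺ required: 28,800 ÷ 50 g/eq = 575.9 eq = 575.9 mol NaHSO₄.
Mass of NaHSO₄: 575.9 × 120.1 = 69,170 g.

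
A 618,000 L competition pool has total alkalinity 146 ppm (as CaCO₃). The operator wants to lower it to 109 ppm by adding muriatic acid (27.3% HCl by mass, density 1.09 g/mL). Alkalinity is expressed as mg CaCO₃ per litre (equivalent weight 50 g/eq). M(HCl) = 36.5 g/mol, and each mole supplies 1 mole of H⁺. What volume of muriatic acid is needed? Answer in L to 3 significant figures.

Alkalinity to neutralize: (146 − 109) = 37 mg/L as CaCO₃ × 618,000 L = 22,870 g as CaCO₃.
Equivalents of H⁺ required: 22,870 ÷ 50 g/eq = 457.3 eq = 457.3 mol HCl.
Mass of HCl: 457.3 × 36.5 = 16,690 g.
Mass of 27.3% solution: 16,690 / 0.273 = 61,140 g.
Volume: 61,140 g ÷ 1.09 g/mL = 56,090 mL.

56.1 L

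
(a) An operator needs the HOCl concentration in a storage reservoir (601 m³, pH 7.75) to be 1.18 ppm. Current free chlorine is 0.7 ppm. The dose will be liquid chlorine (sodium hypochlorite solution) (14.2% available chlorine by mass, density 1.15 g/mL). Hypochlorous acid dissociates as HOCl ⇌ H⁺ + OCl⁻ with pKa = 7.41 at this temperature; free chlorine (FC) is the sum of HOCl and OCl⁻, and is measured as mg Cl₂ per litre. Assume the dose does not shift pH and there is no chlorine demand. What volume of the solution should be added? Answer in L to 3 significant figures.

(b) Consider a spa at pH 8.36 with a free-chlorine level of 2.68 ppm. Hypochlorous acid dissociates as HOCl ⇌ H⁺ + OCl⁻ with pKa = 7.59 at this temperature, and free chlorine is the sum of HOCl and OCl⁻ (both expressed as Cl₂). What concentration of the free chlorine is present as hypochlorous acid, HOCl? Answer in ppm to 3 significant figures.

(a) 11.3 L; (b) 0.389 ppm

(a) Volume: 601 m³ = 601,000 L.
(a) [OCl⁻]/[HOCl] = 10^(pH − pKa) = 10^(7.75 − 7.41) = 2.188; fraction as HOCl = 1/(1 + 2.188) = 0.3137.
(a) Free chlorine required for 1.18 ppm HOCl: 1.18 / 0.3137 = 3.762 ppm.
(a) FC to add: 3.762 − 0.7 = 3.062 mg/L as Cl₂.
(a) Cl₂ equivalent: 3.062 mg/L × 601,000 L = 1840 g.
(a) Product at 14.2% available Cl: 1840 / 0.142 = 12,960 g.
(a) Volume: 12,960 g ÷ 1.15 g/mL = 11,270 mL.

(b) [OCl⁻]/[HOCl] = 10^(pH − pKa) = 10^(8.36 − 7.59) = 10^0.77 = 5.888.
(b) Fraction as HOCl = 1 / (1 + 5.888) = 0.1452.
(b) HOCl = 0.1452 × 2.68 ppm = 0.3891 ppm.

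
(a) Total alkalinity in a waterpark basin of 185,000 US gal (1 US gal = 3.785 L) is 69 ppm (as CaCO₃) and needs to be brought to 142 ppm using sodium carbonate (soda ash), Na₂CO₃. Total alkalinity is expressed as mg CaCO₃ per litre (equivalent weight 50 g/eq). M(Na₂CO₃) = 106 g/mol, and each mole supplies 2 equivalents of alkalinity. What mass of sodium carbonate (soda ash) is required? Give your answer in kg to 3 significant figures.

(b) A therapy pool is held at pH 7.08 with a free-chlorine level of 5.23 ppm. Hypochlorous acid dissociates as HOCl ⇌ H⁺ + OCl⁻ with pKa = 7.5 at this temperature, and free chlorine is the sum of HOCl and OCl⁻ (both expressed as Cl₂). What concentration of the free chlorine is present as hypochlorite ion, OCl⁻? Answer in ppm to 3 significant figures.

(a) 54.2 kg; (b) 1.44 ppm

(a) Volume: 185,000 US gal × 3.785 L/gal = 700,225 L.
(a) Alkalinity to add: (142 − 69) = 73 mg/L as CaCO₃ × 700,225 L = 51,120 g as CaCO₃.
(a) Equivalents: 51,120 g ÷ 50 g/eq = 1022 eq.
(a) Each mole of Na₂CO₃ supplies 2 eq, so 1022 / 2 = 511.2 mol.
(a) Mass: 511.2 mol × 106 g/mol = 54,180 g.

(b) [OCl⁻]/[HOCl] = 10^(pH − pKa) = 10^(7.08 − 7.5) = 10^-0.42 = 0.3802.
(b) Fraction as HOCl = 1 / (1 + 0.3802) = 0.7245.
(b) OCl⁻ = (1 − 0.7245) × 5.23 ppm = 1.441 ppm.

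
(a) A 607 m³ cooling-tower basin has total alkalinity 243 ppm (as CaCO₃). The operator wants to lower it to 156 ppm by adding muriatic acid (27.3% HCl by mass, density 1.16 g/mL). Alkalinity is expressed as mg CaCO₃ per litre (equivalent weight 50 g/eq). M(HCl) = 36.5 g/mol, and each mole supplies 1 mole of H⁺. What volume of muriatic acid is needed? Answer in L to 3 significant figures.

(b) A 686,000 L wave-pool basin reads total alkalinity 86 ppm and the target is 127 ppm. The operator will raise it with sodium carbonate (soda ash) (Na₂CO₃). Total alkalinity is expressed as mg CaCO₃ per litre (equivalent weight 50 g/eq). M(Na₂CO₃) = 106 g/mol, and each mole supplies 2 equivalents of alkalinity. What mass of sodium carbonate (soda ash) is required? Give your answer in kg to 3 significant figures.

(a) Volume: 607 m³ = 607,000 L.
(a) Alkalinity to neutralize: (243 − 156) = 87 mg/L as CaCO₃ × 607,000 L = 52,810 g as CaCO₃.
(a) Equivalents of H⁺ required: 52,810 ÷ 50 g/eq = 1056 eq = 1056 mol HCl.
(a) Mass of HCl: 1056 × 36.5 = 38,550 g.
(a) Mass of 27.3% solution: 38,550 / 0.273 = 141,200 g.
(a) Volume: 141,200 g ÷ 1.16 g/mL = 121,700 mL.

(b) Alkalinity to add: (127 − 86) = 41 mg/L as CaCO₃ × 686,000 L = 28,130 g as CaCO₃.
(b) Equivalents: 28,130 g ÷ 50 g/eq = 562.5 eq.
(b) Each mole of Na₂CO₃ supplies 2 eq, so 562.5 / 2 = 281.3 mol.
(b) Mass: 281.3 mol × 106 g/mol = 29,810 g.

(a) 122 L; (b) 29.8 kg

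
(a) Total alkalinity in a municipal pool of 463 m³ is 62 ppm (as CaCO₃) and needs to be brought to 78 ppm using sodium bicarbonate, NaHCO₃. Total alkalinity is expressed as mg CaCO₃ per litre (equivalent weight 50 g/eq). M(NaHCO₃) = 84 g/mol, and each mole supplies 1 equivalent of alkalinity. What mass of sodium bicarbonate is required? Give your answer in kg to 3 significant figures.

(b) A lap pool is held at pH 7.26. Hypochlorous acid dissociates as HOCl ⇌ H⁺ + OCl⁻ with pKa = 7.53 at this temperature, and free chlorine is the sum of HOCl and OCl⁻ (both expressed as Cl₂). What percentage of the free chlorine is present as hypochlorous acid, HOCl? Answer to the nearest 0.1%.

(a) Volume: 463 m³ = 463,000 L.
(a) Alkalinity to add: (78 − 62) = 16 mg/L as CaCO₃ × 463,000 L = 7408 g as CaCO₃.
(a) Equivalents: 7408 g ÷ 50 g/eq = 148.2 eq.
(a) NaHCO₃ supplies 1 eq per mole → 148.2 mol.
(a) Mass: 148.2 mol × 84 g/mol = 12,450 g.

(b) [OCl⁻]/[HOCl] = 10^(pH − pKa) = 10^(7.26 − 7.53) = 10^-0.27 = 0.537.
(b) Fraction as HOCl = 1 / (1 + 0.537) = 0.6506.

(a) 12.4 kg; (b) 65.1%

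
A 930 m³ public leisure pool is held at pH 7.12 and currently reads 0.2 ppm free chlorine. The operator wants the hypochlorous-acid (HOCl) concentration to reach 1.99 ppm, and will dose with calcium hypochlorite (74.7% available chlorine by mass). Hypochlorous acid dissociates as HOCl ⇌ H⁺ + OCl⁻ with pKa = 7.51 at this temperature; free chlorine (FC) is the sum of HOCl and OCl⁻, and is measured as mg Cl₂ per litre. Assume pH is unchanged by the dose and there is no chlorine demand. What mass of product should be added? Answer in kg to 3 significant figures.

3.24 kg

Volume: 930 m³ = 930,000 L.
[OCl⁻]/[HOCl] = 10^(pH − pKa) = 10^(7.12 − 7.51) = 0.4074; fraction as HOCl = 1/(1 + 0.4074) = 0.7105.
Free chlorine required for 1.99 ppm HOCl: 1.99 / 0.7105 = 2.801 ppm.
FC to add: 2.801 − 0.2 = 2.601 mg/L as Cl₂.
Cl₂ equivalent: 2.601 mg/L × 930,000 L = 2419 g.
Product at 74.7% available Cl: 2419 / 0.747 = 3238 g.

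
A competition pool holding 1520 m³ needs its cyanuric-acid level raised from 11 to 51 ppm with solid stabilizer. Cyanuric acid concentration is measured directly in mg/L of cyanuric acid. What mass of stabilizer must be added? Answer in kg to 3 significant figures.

60.8 kg

Volume: 1520 m³ = 1,520,000 L.
CYA to add: (51 − 11) = 40 mg/L × 1,520,000 L = 60,800 g cyanuric acid.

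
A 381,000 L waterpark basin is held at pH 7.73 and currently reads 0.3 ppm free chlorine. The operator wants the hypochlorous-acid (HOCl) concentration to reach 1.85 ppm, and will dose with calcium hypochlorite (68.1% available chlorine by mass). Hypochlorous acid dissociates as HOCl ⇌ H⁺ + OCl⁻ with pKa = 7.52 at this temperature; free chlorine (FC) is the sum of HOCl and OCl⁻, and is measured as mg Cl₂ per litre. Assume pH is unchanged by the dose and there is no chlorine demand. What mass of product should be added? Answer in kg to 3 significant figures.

2.55 kg

[OCl⁻]/[HOCl] = 10^(pH − pKa) = 10^(7.73 − 7.52) = 1.622; fraction as HOCl = 1/(1 + 1.622) = 0.3814.
Free chlorine required for 1.85 ppm HOCl: 1.85 / 0.3814 = 4.85 ppm.
FC to add: 4.85 − 0.3 = 4.55 mg/L as Cl₂.
Cl₂ equivalent: 4.55 mg/L × 381,000 L = 1734 g.
Product at 68.1% available Cl: 1734 / 0.681 = 2546 g.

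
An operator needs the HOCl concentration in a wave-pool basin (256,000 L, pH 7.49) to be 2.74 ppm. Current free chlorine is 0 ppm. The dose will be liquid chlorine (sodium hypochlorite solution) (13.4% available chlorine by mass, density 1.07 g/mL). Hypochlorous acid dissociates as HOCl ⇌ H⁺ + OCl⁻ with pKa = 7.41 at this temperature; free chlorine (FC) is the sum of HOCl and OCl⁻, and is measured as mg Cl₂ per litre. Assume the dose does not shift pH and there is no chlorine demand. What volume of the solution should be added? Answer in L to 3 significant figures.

10.8 L

[OCl⁻]/[HOCl] = 10^(pH − pKa) = 10^(7.49 − 7.41) = 1.202; fraction as HOCl = 1/(1 + 1.202) = 0.4541.
Free chlorine required for 2.74 ppm HOCl: 2.74 / 0.4541 = 6.034 ppm.
FC to add: 6.034 − 0 = 6.034 mg/L as Cl₂.
Cl₂ equivalent: 6.034 mg/L × 256,000 L = 1545 g.
Product at 13.4% available Cl: 1545 / 0.134 = 11,530 g.
Volume: 11,530 g ÷ 1.07 g/mL = 10,770 mL.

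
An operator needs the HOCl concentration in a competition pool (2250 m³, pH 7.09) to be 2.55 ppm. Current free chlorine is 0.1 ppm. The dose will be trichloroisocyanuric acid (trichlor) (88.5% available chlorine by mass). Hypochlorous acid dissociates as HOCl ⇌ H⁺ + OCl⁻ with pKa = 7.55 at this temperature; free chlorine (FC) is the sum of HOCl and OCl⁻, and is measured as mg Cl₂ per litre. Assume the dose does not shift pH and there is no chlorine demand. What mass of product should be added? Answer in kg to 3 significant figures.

Volume: 2250 m³ = 2,250,000 L.
[OCl⁻]/[HOCl] = 10^(pH − pKa) = 10^(7.09 − 7.55) = 0.3467; fraction as HOCl = 1/(1 + 0.3467) = 0.7425.
Free chlorine required for 2.55 ppm HOCl: 2.55 / 0.7425 = 3.434 ppm.
FC to add: 3.434 − 0.1 = 3.334 mg/L as Cl₂.
Cl₂ equivalent: 3.334 mg/L × 2,250,000 L = 7502 g.
Product at 88.5% available Cl: 7502 / 0.885 = 8477 g.

8.48 kg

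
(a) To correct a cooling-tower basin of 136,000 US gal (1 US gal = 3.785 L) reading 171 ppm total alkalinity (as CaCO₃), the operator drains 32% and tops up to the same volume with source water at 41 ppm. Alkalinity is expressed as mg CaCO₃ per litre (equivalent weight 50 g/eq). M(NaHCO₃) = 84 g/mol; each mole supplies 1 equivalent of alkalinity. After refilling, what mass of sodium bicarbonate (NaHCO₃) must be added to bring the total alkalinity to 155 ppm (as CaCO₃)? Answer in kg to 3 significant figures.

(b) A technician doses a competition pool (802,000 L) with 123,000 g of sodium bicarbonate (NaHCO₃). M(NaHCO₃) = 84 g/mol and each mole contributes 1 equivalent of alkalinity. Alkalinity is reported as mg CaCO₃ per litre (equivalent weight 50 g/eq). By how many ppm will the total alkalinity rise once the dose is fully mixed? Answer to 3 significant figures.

(a) Volume: 136,000 US gal × 3.785 L/gal = 514,760 L.
(a) After draining 32% and refilling: 171 × 0.68 + 41 × 0.32 = 129.4 ppm.
(a) Deficit to target: 155 − 129.4 = 25.6 mg/L.
(a) As CaCO₃: 25.6 mg/L × 514,760 L = 13,180 g; ÷ 50 g/eq ÷ 1 = 263.6 mol NaHCO₃.
(a) Mass: 263.6 × 84 = 22,140 g.

(b) Moles of NaHCO₃: 123,000 g ÷ 84 g/mol = 1464 mol → 1464 eq of alkalinity.
(b) As CaCO₃: 1464 eq × 50 g/eq = 73,210 g.
(b) Rise: 73,210 g / 802,000 L × 1000 = 91.29 mg/L.

(a) 22.1 kg; (b) 91.3 ppm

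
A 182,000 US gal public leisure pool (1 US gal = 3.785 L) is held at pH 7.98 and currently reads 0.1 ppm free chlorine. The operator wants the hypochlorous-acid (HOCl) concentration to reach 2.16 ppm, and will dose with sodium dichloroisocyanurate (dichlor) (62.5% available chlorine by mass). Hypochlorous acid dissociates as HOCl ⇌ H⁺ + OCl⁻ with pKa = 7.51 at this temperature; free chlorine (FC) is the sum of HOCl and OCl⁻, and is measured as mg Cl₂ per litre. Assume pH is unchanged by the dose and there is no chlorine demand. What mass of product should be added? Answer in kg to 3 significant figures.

9.30 kg

Volume: 182,000 US gal × 3.785 L/gal = 688,870 L.
[OCl⁻]/[HOCl] = 10^(pH − pKa) = 10^(7.98 − 7.51) = 2.951; fraction as HOCl = 1/(1 + 2.951) = 0.2531.
Free chlorine required for 2.16 ppm HOCl: 2.16 / 0.2531 = 8.535 ppm.
FC to add: 8.535 − 0.1 = 8.435 mg/L as Cl₂.
Cl₂ equivalent: 8.435 mg/L × 688,870 L = 5810 g.
Product at 62.5% available Cl: 5810 / 0.625 = 9297 g.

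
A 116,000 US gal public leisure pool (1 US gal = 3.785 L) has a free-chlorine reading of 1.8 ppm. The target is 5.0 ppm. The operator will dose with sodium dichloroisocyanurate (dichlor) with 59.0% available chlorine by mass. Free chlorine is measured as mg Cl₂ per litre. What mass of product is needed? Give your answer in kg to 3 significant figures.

2.38 kg

Volume: 116,000 US gal × 3.785 L/gal = 439,060 L.
Chlorine deficit: 5.0 − 1.8 = 3.2 ppm = 3.2 mg/L as Cl₂.
Cl₂ equivalent needed: 3.2 mg/L × 439,060 L = 1,405,000 mg = 1405 g.
Product at 59.0% available chlorine: 1405 / 0.59 = 2381 g.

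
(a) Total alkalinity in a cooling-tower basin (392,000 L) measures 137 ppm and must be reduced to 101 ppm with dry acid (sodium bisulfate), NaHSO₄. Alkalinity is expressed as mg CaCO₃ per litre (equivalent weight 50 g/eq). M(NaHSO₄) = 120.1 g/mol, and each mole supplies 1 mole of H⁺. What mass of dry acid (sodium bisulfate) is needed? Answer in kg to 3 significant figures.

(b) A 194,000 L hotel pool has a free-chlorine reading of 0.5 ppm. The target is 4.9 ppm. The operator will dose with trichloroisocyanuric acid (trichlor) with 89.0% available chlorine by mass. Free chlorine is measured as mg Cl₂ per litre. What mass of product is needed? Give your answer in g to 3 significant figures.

(a) Alkalinity to neutralize: (137 − 101) = 36 mg/L as CaCO₃ × 392,000 L = 14,110 g as CaCO₃.
(a) Equivalents of H⁺ required: 14,110 ÷ 50 g/eq = 282.2 eq = 282.2 mol NaHSO₄.
(a) Mass of NaHSO₄: 282.2 × 120.1 = 33,900 g.

(b) Chlorine deficit: 4.9 − 0.5 = 4.4 ppm = 4.4 mg/L as Cl₂.
(b) Cl₂ equivalent needed: 4.4 mg/L × 194,000 L = 853,600 mg = 853.6 g.
(b) Product at 89.0% available chlorine: 853.6 / 0.89 = 959.1 g.

(a) 33.9 kg; (b) 959 g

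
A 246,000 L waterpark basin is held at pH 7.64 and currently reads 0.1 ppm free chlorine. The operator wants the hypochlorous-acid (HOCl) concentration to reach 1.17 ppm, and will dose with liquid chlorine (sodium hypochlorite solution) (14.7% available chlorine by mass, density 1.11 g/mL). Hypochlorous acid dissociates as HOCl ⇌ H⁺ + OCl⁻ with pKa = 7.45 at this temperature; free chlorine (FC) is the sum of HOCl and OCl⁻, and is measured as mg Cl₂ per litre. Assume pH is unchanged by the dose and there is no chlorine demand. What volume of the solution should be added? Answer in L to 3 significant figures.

4.35 L

[OCl⁻]/[HOCl] = 10^(pH − pKa) = 10^(7.64 − 7.45) = 1.549; fraction as HOCl = 1/(1 + 1.549) = 0.3923.
Free chlorine required for 1.17 ppm HOCl: 1.17 / 0.3923 = 2.982 ppm.
FC to add: 2.982 − 0.1 = 2.882 mg/L as Cl₂.
Cl₂ equivalent: 2.882 mg/L × 246,000 L = 709 g.
Product at 14.7% available Cl: 709 / 0.147 = 4823 g.
Volume: 4823 g ÷ 1.11 g/mL = 4345 mL.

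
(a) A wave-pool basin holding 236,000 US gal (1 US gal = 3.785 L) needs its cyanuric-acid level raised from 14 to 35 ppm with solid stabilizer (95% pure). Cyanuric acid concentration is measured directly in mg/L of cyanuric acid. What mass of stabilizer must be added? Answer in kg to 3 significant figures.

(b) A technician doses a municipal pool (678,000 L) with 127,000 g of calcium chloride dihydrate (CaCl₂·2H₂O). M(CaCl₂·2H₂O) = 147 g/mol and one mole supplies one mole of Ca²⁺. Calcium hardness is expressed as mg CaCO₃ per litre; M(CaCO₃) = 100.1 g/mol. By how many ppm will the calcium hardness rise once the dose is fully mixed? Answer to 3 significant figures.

(a) 19.7 kg; (b) 128 ppm

(a) Volume: 236,000 US gal × 3.785 L/gal = 893,260 L.
(a) CYA to add: (35 − 14) = 21 mg/L × 893,260 L = 18,760 g cyanuric acid.
(a) At 95% purity: 18,760 / 0.95 = 19,750 g product.

(b) Moles of Ca²⁺: 127,000 g ÷ 147 g/mol = 863.9 mol.
(b) As CaCO₃: 863.9 mol × 100.1 g/mol = 86,480 g.
(b) Rise: 86,480 g / 678,000 L × 1000 = 127.6 mg/L.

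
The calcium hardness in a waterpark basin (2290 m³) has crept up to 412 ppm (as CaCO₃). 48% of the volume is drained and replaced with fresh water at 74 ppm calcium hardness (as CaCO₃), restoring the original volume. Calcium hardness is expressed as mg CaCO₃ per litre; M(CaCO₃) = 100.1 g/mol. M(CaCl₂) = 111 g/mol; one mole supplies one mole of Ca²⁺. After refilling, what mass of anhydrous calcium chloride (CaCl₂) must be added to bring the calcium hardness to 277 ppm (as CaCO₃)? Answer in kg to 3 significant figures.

69.2 kg

Volume: 2290 m³ = 2,290,000 L.
After draining 48% and refilling: 412 × 0.52 + 74 × 0.48 = 249.76 ppm.
Deficit to target: 277 − 249.76 = 27.24 mg/L.
As CaCO₃: 27.24 mg/L × 2,290,000 L = 62,380 g; ÷ 100.1 = 623.2 mol Ca²⁺.
Mass: 623.2 × 111 = 69,170 g.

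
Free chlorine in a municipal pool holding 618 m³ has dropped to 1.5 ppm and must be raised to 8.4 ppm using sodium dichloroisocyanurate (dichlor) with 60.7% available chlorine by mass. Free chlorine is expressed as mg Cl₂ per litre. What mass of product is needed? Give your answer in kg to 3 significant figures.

Volume: 618 m³ = 618,000 L.
Chlorine deficit: 8.4 − 1.5 = 6.9 ppm = 6.9 mg/L as Cl₂.
Cl₂ equivalent needed: 6.9 mg/L × 618,000 L = 4,264,000 mg = 4264 g.
Product at 60.7% available chlorine: 4264 / 0.607 = 7025 g.

7.03 kg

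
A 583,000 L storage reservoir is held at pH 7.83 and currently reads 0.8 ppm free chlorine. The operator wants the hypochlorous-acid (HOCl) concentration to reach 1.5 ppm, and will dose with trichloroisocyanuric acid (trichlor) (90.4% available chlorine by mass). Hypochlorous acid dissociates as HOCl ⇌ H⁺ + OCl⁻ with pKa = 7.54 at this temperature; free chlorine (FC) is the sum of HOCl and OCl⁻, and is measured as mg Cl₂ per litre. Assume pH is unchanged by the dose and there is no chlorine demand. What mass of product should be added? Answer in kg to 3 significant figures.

2.34 kg

[OCl⁻]/[HOCl] = 10^(pH − pKa) = 10^(7.83 − 7.54) = 1.95; fraction as HOCl = 1/(1 + 1.95) = 0.339.
Free chlorine required for 1.5 ppm HOCl: 1.5 / 0.339 = 4.425 ppm.
FC to add: 4.425 − 0.8 = 3.625 mg/L as Cl₂.
Cl₂ equivalent: 3.625 mg/L × 583,000 L = 2113 g.
Product at 90.4% available Cl: 2113 / 0.904 = 2338 g.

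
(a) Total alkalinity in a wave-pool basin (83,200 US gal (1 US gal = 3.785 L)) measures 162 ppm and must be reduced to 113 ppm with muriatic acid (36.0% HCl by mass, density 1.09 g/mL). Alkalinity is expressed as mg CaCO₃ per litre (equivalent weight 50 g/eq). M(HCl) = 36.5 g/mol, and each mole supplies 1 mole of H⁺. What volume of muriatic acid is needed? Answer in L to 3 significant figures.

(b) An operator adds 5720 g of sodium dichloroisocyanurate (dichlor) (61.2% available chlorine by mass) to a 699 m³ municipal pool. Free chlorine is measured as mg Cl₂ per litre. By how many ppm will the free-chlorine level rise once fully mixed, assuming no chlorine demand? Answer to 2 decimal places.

(a) 28.7 L; (b) 5.01 ppm

(a) Volume: 83,200 US gal × 3.785 L/gal = 314,912 L.
(a) Alkalinity to neutralize: (162 − 113) = 49 mg/L as CaCO₃ × 314,912 L = 15,430 g as CaCO₃.
(a) Equivalents of H⁺ required: 15,430 ÷ 50 g/eq = 308.6 eq = 308.6 mol HCl.
(a) Mass of HCl: 308.6 × 36.5 = 11,260 g.
(a) Mass of 36.0% solution: 11,260 / 0.36 = 31,290 g.
(a) Volume: 31,290 g ÷ 1.09 g/mL = 28,710 mL.

(b) Volume: 699 m³ = 699,000 L.
(b) Available chlorine delivered: 5720 g × 0.612 = 3501 g as Cl₂.
(b) Concentration rise: 3501 g / 699,000 L = 5.008 mg/L = 5.01 ppm.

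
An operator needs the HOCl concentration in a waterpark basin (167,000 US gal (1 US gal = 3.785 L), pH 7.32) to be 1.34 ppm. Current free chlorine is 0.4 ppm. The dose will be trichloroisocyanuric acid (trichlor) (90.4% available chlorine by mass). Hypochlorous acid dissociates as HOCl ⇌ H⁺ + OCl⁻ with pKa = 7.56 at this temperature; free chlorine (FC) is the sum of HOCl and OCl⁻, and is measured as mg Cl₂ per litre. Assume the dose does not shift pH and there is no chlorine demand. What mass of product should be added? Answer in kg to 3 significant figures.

1.20 kg

Volume: 167,000 US gal × 3.785 L/gal = 632,095 L.
[OCl⁻]/[HOCl] = 10^(pH − pKa) = 10^(7.32 − 7.56) = 0.5754; fraction as HOCl = 1/(1 + 0.5754) = 0.6347.
Free chlorine required for 1.34 ppm HOCl: 1.34 / 0.6347 = 2.111 ppm.
FC to add: 2.111 − 0.4 = 1.711 mg/L as Cl₂.
Cl₂ equivalent: 1.711 mg/L × 632,095 L = 1082 g.
Product at 90.4% available Cl: 1082 / 0.904 = 1196 g.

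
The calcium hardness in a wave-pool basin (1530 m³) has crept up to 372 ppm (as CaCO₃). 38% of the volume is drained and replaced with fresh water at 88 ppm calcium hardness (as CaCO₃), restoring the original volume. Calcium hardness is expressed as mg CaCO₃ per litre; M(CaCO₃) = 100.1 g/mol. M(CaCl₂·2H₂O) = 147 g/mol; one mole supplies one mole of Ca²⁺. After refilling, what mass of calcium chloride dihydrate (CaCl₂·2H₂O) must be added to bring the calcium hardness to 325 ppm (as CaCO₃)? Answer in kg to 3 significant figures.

137 kg

Volume: 1530 m³ = 1,530,000 L.
After draining 38% and refilling: 372 × 0.62 + 88 × 0.38 = 264.08 ppm.
Deficit to target: 325 − 264.08 = 60.92 mg/L.
As CaCO₃: 60.92 mg/L × 1,530,000 L = 93,210 g; ÷ 100.1 = 931.1 mol Ca²⁺.
Mass: 931.1 × 147 = 136,900 g.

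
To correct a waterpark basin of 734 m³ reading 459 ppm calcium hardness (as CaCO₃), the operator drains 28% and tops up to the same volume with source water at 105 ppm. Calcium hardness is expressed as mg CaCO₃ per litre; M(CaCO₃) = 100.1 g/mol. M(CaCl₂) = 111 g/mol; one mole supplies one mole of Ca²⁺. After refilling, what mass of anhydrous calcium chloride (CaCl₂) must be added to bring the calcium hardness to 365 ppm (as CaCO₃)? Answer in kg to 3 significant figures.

Volume: 734 m³ = 734,000 L.
After draining 28% and refilling: 459 × 0.72 + 105 × 0.28 = 359.88 ppm.
Deficit to target: 365 − 359.88 = 5.12 mg/L.
As CaCO₃: 5.12 mg/L × 734,000 L = 3758 g; ÷ 100.1 = 37.54 mol Ca²⁺.
Mass: 37.54 × 111 = 4167 g.

4.17 kg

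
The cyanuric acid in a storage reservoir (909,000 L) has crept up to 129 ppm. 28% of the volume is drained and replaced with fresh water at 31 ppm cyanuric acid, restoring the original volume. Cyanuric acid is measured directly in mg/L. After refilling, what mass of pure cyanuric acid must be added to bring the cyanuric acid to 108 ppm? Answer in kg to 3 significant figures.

After draining 28% and refilling: 129 × 0.72 + 31 × 0.28 = 101.56 ppm.
Deficit to target: 108 − 101.56 = 6.44 mg/L.
Mass: 6.44 mg/L × 909,000 L = 5854 g cyanuric acid.

5.85 kg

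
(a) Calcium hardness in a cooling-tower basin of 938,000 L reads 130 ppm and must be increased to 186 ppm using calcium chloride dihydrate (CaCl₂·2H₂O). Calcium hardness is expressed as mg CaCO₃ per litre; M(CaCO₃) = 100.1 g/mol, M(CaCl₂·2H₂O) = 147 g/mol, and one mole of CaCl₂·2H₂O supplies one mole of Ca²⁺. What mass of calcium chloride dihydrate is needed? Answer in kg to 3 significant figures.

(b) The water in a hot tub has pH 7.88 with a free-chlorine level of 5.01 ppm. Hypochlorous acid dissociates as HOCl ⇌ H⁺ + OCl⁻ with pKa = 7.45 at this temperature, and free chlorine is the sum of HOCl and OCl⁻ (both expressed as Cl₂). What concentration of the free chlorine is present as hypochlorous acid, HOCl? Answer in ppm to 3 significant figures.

(a) 77.1 kg; (b) 1.36 ppm

(a) Hardness to add: (186 − 130) = 56 mg/L as CaCO₃ × 938,000 L = 52,530 g as CaCO₃.
(a) Moles of Ca²⁺ (1 mol Ca²⁺ ≡ 1 mol CaCO₃): 52,530 / 100.1 g/mol = 524.8 mol.
(a) Mass of CaCl₂·2H₂O: 524.8 × 147 = 77,140 g.

(b) [OCl⁻]/[HOCl] = 10^(pH − pKa) = 10^(7.88 − 7.45) = 10^0.43 = 2.692.
(b) Fraction as HOCl = 1 / (1 + 2.692) = 0.2709.
(b) HOCl = 0.2709 × 5.01 ppm = 1.357 ppm.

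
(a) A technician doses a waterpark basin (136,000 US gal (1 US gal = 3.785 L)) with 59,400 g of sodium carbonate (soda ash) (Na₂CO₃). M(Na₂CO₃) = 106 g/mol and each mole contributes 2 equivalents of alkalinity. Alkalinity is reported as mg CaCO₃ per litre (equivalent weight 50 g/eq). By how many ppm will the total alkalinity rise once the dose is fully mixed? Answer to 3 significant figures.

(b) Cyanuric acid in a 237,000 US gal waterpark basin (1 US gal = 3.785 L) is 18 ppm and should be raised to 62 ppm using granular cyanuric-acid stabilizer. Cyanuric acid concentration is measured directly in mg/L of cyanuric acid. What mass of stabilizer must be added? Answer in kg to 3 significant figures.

(a) 109 ppm; (b) 39.5 kg

(a) Volume: 136,000 US gal × 3.785 L/gal = 514,760 L.
(a) Moles of Na₂CO₃: 59,400 g ÷ 106 g/mol = 560.4 mol → 1121 eq of alkalinity.
(a) As CaCO₃: 1121 eq × 50 g/eq = 56,040 g.
(a) Rise: 56,040 g / 514,760 L × 1000 = 108.9 mg/L.

(b) Volume: 237,000 US gal × 3.785 L/gal = 897,045 L.
(b) CYA to add: (62 − 18) = 44 mg/L × 897,045 L = 39,470 g cyanuric acid.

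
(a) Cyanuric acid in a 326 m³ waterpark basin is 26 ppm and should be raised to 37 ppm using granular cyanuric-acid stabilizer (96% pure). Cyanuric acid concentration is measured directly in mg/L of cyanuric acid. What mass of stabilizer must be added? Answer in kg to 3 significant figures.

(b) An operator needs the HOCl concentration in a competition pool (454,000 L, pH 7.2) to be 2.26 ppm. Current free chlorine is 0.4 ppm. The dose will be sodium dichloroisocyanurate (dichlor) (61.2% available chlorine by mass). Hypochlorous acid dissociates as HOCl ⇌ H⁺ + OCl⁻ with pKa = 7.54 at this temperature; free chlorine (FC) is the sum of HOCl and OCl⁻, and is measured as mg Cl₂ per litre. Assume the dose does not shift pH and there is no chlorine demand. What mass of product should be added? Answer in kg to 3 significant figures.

(a) Volume: 326 m³ = 326,000 L.
(a) CYA to add: (37 − 26) = 11 mg/L × 326,000 L = 3586 g cyanuric acid.
(a) At 96% purity: 3586 / 0.96 = 3735 g product.

(b) [OCl⁻]/[HOCl] = 10^(pH − pKa) = 10^(7.2 − 7.54) = 0.4571; fraction as HOCl = 1/(1 + 0.4571) = 0.6863.
(b) Free chlorine required for 2.26 ppm HOCl: 2.26 / 0.6863 = 3.293 ppm.
(b) FC to add: 3.293 − 0.4 = 2.893 mg/L as Cl₂.
(b) Cl₂ equivalent: 2.893 mg/L × 454,000 L = 1313 g.
(b) Product at 61.2% available Cl: 1313 / 0.612 = 2146 g.

(a) 3.74 kg; (b) 2.15 kg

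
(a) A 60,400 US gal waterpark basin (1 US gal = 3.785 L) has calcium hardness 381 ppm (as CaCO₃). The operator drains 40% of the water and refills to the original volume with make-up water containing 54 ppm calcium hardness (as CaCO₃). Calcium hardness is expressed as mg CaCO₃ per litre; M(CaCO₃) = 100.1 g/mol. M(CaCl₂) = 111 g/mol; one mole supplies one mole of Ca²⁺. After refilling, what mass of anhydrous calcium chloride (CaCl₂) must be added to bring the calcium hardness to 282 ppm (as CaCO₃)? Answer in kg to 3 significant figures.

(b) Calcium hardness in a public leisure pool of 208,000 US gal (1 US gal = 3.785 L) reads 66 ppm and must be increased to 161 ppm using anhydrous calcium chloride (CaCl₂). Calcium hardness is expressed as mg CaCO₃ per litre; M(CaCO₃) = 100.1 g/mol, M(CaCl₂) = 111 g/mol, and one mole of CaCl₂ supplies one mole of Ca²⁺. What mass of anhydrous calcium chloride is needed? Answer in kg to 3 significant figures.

(a) Volume: 60,400 US gal × 3.785 L/gal = 228,614 L.
(a) After draining 40% and refilling: 381 × 0.60 + 54 × 0.40 = 250.2 ppm.
(a) Deficit to target: 282 − 250.2 = 31.8 mg/L.
(a) As CaCO₃: 31.8 mg/L × 228,614 L = 7270 g; ÷ 100.1 = 72.63 mol Ca²⁺.
(a) Mass: 72.63 × 111 = 8062 g.

(b) Volume: 208,000 US gal × 3.785 L/gal = 787,280 L.
(b) Hardness to add: (161 − 66) = 95 mg/L as CaCO₃ × 787,280 L = 74,790 g as CaCO₃.
(b) Moles of Ca²⁺ (1 mol Ca²⁺ ≡ 1 mol CaCO₃): 74,790 / 100.1 g/mol = 747.2 mol.
(b) Mass of CaCl₂: 747.2 × 111 = 82,940 g.

(a) 8.06 kg; (b) 82.9 kg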